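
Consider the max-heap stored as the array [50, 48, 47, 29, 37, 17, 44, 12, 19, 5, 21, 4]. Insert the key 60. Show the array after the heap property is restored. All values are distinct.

[60, 48, 50, 29, 37, 47, 44, 12, 19, 5, 21, 4, 17]

append 60 at index 12 → [50, 48, 47, 29, 37, 17, 44, 12, 19, 5, 21, 4, 60]
60 > parent 17 at index 5, swap → [50, 48, 47, 29, 37, 60, 44, 12, 19, 5, 21, 4, 17]
60 > parent 47 at index 2, swap → [50, 48, 60, 29, 37, 47, 44, 12, 19, 5, 21, 4, 17]
60 > parent 50 at index 0, swap → [60, 48, 50, 29, 37, 47, 44, 12, 19, 5, 21, 4, 17]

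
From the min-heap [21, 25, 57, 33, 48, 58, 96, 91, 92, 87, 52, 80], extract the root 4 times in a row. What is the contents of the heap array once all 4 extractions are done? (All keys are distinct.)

[52, 80, 57, 91, 87, 58, 96, 92]

extract-min #1 returns 21:
  remove root 21; move last element 80 to root → [80, 25, 57, 33, 48, 58, 96, 91, 92, 87, 52]
  80 vs smaller child 25 at index 1, swap → [25, 80, 57, 33, 48, 58, 96, 91, 92, 87, 52]
  80 vs smaller child 33 at index 3, swap → [25, 33, 57, 80, 48, 58, 96, 91, 92, 87, 52]
extract-min #2 returns 25:
  remove root 25; move last element 52 to root → [52, 33, 57, 80, 48, 58, 96, 91, 92, 87]
  52 vs smaller child 33 at index 1, swap → [33, 52, 57, 80, 48, 58, 96, 91, 92, 87]
  52 vs smaller child 48 at index 4, swap → [33, 48, 57, 80, 52, 58, 96, 91, 92, 87]
extract-min #3 returns 33:
  remove root 33; move last element 87 to root → [87, 48, 57, 80, 52, 58, 96, 91, 92]
  87 vs smaller child 48 at index 1, swap → [48, 87, 57, 80, 52, 58, 96, 91, 92]
  87 vs smaller child 52 at index 4, swap → [48, 52, 57, 80, 87, 58, 96, 91, 92]
extract-min #4 returns 48:
  remove root 48; move last element 92 to root → [92, 52, 57, 80, 87, 58, 96, 91]
  92 vs smaller child 52 at index 1, swap → [52, 92, 57, 80, 87, 58, 96, 91]
  92 vs smaller child 80 at index 3, swap → [52, 80, 57, 92, 87, 58, 96, 91]
  92 vs only child 91 at index 7, swap → [52, 80, 57, 91, 87, 58, 96, 92]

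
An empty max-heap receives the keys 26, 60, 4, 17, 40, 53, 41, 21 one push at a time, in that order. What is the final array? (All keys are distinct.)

Insert 26:
  append 26 at index 0 → [26] (no swap needed)
Insert 60:
  append 60 at index 1 → [26, 60]
  60 > parent 26 at index 0, swap → [60, 26]
Insert 4:
  append 4 at index 2 → [60, 26, 4] (no swap needed)
Insert 17:
  append 17 at index 3 → [60, 26, 4, 17] (no swap needed)
Insert 40:
  append 40 at index 4 → [60, 26, 4, 17, 40]
  40 > parent 26 at index 1, swap → [60, 40, 4, 17, 26]
Insert 53:
  append 53 at index 5 → [60, 40, 4, 17, 26, 53]
  53 > parent 4 at index 2, swap → [60, 40, 53, 17, 26, 4]
Insert 41:
  append 41 at index 6 → [60, 40, 53, 17, 26, 4, 41] (no swap needed)
Insert 21:
  append 21 at index 7 → [60, 40, 53, 17, 26, 4, 41, 21]
  21 > parent 17 at index 3, swap → [60, 40, 53, 21, 26, 4, 41, 17]

[60, 40, 53, 21, 26, 4, 41, 17]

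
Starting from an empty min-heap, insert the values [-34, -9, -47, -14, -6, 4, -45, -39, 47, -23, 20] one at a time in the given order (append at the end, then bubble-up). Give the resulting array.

Insert -34:
  append -34 at index 0 → [-34] (no swap needed)
Insert -9:
  append -9 at index 1 → [-34, -9] (no swap needed)
Insert -47:
  append -47 at index 2 → [-34, -9, -47]
  -47 < parent -34 at index 0, swap → [-47, -9, -34]
Insert -14:
  append -14 at index 3 → [-47, -9, -34, -14]
  -14 < parent -9 at index 1, swap → [-47, -14, -34, -9]
Insert -6:
  append -6 at index 4 → [-47, -14, -34, -9, -6] (no swap needed)
Insert 4:
  append 4 at index 5 → [-47, -14, -34, -9, -6, 4] (no swap needed)
Insert -45:
  append -45 at index 6 → [-47, -14, -34, -9, -6, 4, -45]
  -45 < parent -34 at index 2, swap → [-47, -14, -45, -9, -6, 4, -34]
Insert -39:
  append -39 at index 7 → [-47, -14, -45, -9, -6, 4, -34, -39]
  -39 < parent -9 at index 3, swap → [-47, -14, -45, -39, -6, 4, -34, -9]
  -39 < parent -14 at index 1, swap → [-47, -39, -45, -14, -6, 4, -34, -9]
Insert 47:
  append 47 at index 8 → [-47, -39, -45, -14, -6, 4, -34, -9, 47] (no swap needed)
Insert -23:
  append -23 at index 9 → [-47, -39, -45, -14, -6, 4, -34, -9, 47, -23]
  -23 < parent -6 at index 4, swap → [-47, -39, -45, -14, -23, 4, -34, -9, 47, -6]
Insert 20:
  append 20 at index 10 → [-47, -39, -45, -14, -23, 4, -34, -9, 47, -6, 20] (no swap needed)

[-47, -39, -45, -14, -23, 4, -34, -9, 47, -6, 20]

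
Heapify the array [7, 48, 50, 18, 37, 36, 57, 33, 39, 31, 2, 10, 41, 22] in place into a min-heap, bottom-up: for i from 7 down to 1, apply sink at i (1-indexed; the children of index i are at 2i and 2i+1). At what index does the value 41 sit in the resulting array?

13

sift down from index 7:
  57 vs only child 22 at index 14, swap → [7, 48, 50, 18, 37, 36, 22, 33, 39, 31, 2, 10, 41, 57]
sift down from index 6:
  36 vs smaller child 10 at index 12, swap → [7, 48, 50, 18, 37, 10, 22, 33, 39, 31, 2, 36, 41, 57]
sift down from index 5:
  37 vs smaller child 2 at index 11, swap → [7, 48, 50, 18, 2, 10, 22, 33, 39, 31, 37, 36, 41, 57]
sift down from index 4: already satisfies heap property
sift down from index 3:
  50 vs smaller child 10 at index 6, swap → [7, 48, 10, 18, 2, 50, 22, 33, 39, 31, 37, 36, 41, 57]
  50 vs smaller child 36 at index 12, swap → [7, 48, 10, 18, 2, 36, 22, 33, 39, 31, 37, 50, 41, 57]
sift down from index 2:
  48 vs smaller child 2 at index 5, swap → [7, 2, 10, 18, 48, 36, 22, 33, 39, 31, 37, 50, 41, 57]
  48 vs smaller child 31 at index 10, swap → [7, 2, 10, 18, 31, 36, 22, 33, 39, 48, 37, 50, 41, 57]
sift down from index 1:
  7 vs smaller child 2 at index 2, swap → [2, 7, 10, 18, 31, 36, 22, 33, 39, 48, 37, 50, 41, 57]
resulting array: [2, 7, 10, 18, 31, 36, 22, 33, 39, 48, 37, 50, 41, 57]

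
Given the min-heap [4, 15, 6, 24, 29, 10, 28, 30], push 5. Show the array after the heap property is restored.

[4, 5, 6, 15, 29, 10, 28, 30, 24]

append 5 at index 8 → [4, 15, 6, 24, 29, 10, 28, 30, 5]
5 < parent 24 at index 3, swap → [4, 15, 6, 5, 29, 10, 28, 30, 24]
5 < parent 15 at index 1, swap → [4, 5, 6, 15, 29, 10, 28, 30, 24]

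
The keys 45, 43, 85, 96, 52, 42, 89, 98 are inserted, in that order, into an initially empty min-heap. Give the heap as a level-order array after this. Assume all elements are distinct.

Insert 45:
  append 45 at index 0 → [45] (no swap needed)
Insert 43:
  append 43 at index 1 → [45, 43]
  43 < parent 45 at index 0, swap → [43, 45]
Insert 85:
  append 85 at index 2 → [43, 45, 85] (no swap needed)
Insert 96:
  append 96 at index 3 → [43, 45, 85, 96] (no swap needed)
Insert 52:
  append 52 at index 4 → [43, 45, 85, 96, 52] (no swap needed)
Insert 42:
  append 42 at index 5 → [43, 45, 85, 96, 52, 42]
  42 < parent 85 at index 2, swap → [43, 45, 42, 96, 52, 85]
  42 < parent 43 at index 0, swap → [42, 45, 43, 96, 52, 85]
Insert 89:
  append 89 at index 6 → [42, 45, 43, 96, 52, 85, 89] (no swap needed)
Insert 98:
  append 98 at index 7 → [42, 45, 43, 96, 52, 85, 89, 98] (no swap needed)

[42, 45, 43, 96, 52, 85, 89, 98]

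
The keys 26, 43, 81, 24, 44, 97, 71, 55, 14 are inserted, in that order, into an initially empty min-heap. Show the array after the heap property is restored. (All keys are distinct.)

[14, 24, 71, 26, 44, 97, 81, 55, 43]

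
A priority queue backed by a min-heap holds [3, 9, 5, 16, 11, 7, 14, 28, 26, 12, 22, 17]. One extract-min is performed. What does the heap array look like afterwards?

[5, 9, 7, 16, 11, 17, 14, 28, 26, 12, 22]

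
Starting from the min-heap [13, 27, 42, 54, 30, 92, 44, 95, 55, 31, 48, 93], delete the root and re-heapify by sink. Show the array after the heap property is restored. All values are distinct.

remove root 13; move last element 93 to root → [93, 27, 42, 54, 30, 92, 44, 95, 55, 31, 48]
93 vs smaller child 27 at index 1, swap → [27, 93, 42, 54, 30, 92, 44, 95, 55, 31, 48]
93 vs smaller child 30 at index 4, swap → [27, 30, 42, 54, 93, 92, 44, 95, 55, 31, 48]
93 vs smaller child 31 at index 9, swap → [27, 30, 42, 54, 31, 92, 44, 95, 55, 93, 48]

[27, 30, 42, 54, 31, 92, 44, 95, 55, 93, 48]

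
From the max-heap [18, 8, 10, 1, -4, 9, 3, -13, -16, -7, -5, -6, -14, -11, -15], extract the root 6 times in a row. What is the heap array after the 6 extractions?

[-4, -5, -6, -13, -7, -15, -11, -14, -16]

extract-max #1 returns 18:
  remove root 18; move last element -15 to root → [-15, 8, 10, 1, -4, 9, 3, -13, -16, -7, -5, -6, -14, -11]
  -15 vs larger child 10 at index 2, swap → [10, 8, -15, 1, -4, 9, 3, -13, -16, -7, -5, -6, -14, -11]
  -15 vs larger child 9 at index 5, swap → [10, 8, 9, 1, -4, -15, 3, -13, -16, -7, -5, -6, -14, -11]
  -15 vs larger child -6 at index 11, swap → [10, 8, 9, 1, -4, -6, 3, -13, -16, -7, -5, -15, -14, -11]
extract-max #2 returns 10:
  remove root 10; move last element -11 to root → [-11, 8, 9, 1, -4, -6, 3, -13, -16, -7, -5, -15, -14]
  -11 vs larger child 9 at index 2, swap → [9, 8, -11, 1, -4, -6, 3, -13, -16, -7, -5, -15, -14]
  -11 vs larger child 3 at index 6, swap → [9, 8, 3, 1, -4, -6, -11, -13, -16, -7, -5, -15, -14]
extract-max #3 returns 9:
  remove root 9; move last element -14 to root → [-14, 8, 3, 1, -4, -6, -11, -13, -16, -7, -5, -15]
  -14 vs larger child 8 at index 1, swap → [8, -14, 3, 1, -4, -6, -11, -13, -16, -7, -5, -15]
  -14 vs larger child 1 at index 3, swap → [8, 1, 3, -14, -4, -6, -11, -13, -16, -7, -5, -15]
  -14 vs larger child -13 at index 7, swap → [8, 1, 3, -13, -4, -6, -11, -14, -16, -7, -5, -15]
extract-max #4 returns 8:
  remove root 8; move last element -15 to root → [-15, 1, 3, -13, -4, -6, -11, -14, -16, -7, -5]
  -15 vs larger child 3 at index 2, swap → [3, 1, -15, -13, -4, -6, -11, -14, -16, -7, -5]
  -15 vs larger child -6 at index 5, swap → [3, 1, -6, -13, -4, -15, -11, -14, -16, -7, -5]
extract-max #5 returns 3:
  remove root 3; move last element -5 to root → [-5, 1, -6, -13, -4, -15, -11, -14, -16, -7]
  -5 vs larger child 1 at index 1, swap → [1, -5, -6, -13, -4, -15, -11, -14, -16, -7]
  -5 vs larger child -4 at index 4, swap → [1, -4, -6, -13, -5, -15, -11, -14, -16, -7]
extract-max #6 returns 1:
  remove root 1; move last element -7 to root → [-7, -4, -6, -13, -5, -15, -11, -14, -16]
  -7 vs larger child -4 at index 1, swap → [-4, -7, -6, -13, -5, -15, -11, -14, -16]
  -7 vs larger child -5 at index 4, swap → [-4, -5, -6, -13, -7, -15, -11, -14, -16]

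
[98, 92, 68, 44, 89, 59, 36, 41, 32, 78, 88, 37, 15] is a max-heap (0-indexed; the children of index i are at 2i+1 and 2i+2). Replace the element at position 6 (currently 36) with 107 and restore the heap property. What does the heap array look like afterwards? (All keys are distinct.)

set index 6 from 36 to 107 → [98, 92, 68, 44, 89, 59, 107, 41, 32, 78, 88, 37, 15]
107 > parent 68 at index 2, swap → [98, 92, 107, 44, 89, 59, 68, 41, 32, 78, 88, 37, 15]
107 > parent 98 at index 0, swap → [107, 92, 98, 44, 89, 59, 68, 41, 32, 78, 88, 37, 15]

[107, 92, 98, 44, 89, 59, 68, 41, 32, 78, 88, 37, 15]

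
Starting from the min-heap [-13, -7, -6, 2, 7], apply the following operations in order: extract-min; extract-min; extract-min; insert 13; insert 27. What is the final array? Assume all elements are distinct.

[2, 7, 13, 27]

extract-min → returns -13:
  remove root -13; move last element 7 to root → [7, -7, -6, 2]
  7 vs smaller child -7 at index 1, swap → [-7, 7, -6, 2]
  7 vs only child 2 at index 3, swap → [-7, 2, -6, 7]
extract-min → returns -7:
  remove root -7; move last element 7 to root → [7, 2, -6]
  7 vs smaller child -6 at index 2, swap → [-6, 2, 7]
extract-min → returns -6:
  remove root -6; move last element 7 to root → [7, 2]
  7 vs only child 2 at index 1, swap → [2, 7]
insert 13:
  append 13 at index 2 → [2, 7, 13] (no swap needed)
insert 27:
  append 27 at index 3 → [2, 7, 13, 27] (no swap needed)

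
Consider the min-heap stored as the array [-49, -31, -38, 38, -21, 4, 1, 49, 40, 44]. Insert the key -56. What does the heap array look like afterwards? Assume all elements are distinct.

[-56, -49, -38, 38, -31, 4, 1, 49, 40, 44, -21]

append -56 at index 10 → [-49, -31, -38, 38, -21, 4, 1, 49, 40, 44, -56]
-56 < parent -21 at index 4, swap → [-49, -31, -38, 38, -56, 4, 1, 49, 40, 44, -21]
-56 < parent -31 at index 1, swap → [-49, -56, -38, 38, -31, 4, 1, 49, 40, 44, -21]
-56 < parent -49 at index 0, swap → [-56, -49, -38, 38, -31, 4, 1, 49, 40, 44, -21]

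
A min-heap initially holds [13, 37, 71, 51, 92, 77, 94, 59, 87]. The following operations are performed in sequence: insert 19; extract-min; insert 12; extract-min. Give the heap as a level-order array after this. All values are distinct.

[19, 37, 71, 51, 92, 77, 94, 59, 87]

insert 19:
  append 19 at index 9 → [13, 37, 71, 51, 92, 77, 94, 59, 87, 19]
  19 < parent 92 at index 4, swap → [13, 37, 71, 51, 19, 77, 94, 59, 87, 92]
  19 < parent 37 at index 1, swap → [13, 19, 71, 51, 37, 77, 94, 59, 87, 92]
extract-min → returns 13:
  remove root 13; move last element 92 to root → [92, 19, 71, 51, 37, 77, 94, 59, 87]
  92 vs smaller child 19 at index 1, swap → [19, 92, 71, 51, 37, 77, 94, 59, 87]
  92 vs smaller child 37 at index 4, swap → [19, 37, 71, 51, 92, 77, 94, 59, 87]
insert 12:
  append 12 at index 9 → [19, 37, 71, 51, 92, 77, 94, 59, 87, 12]
  12 < parent 92 at index 4, swap → [19, 37, 71, 51, 12, 77, 94, 59, 87, 92]
  12 < parent 37 at index 1, swap → [19, 12, 71, 51, 37, 77, 94, 59, 87, 92]
  12 < parent 19 at index 0, swap → [12, 19, 71, 51, 37, 77, 94, 59, 87, 92]
extract-min → returns 12:
  remove root 12; move last element 92 to root → [92, 19, 71, 51, 37, 77, 94, 59, 87]
  92 vs smaller child 19 at index 1, swap → [19, 92, 71, 51, 37, 77, 94, 59, 87]
  92 vs smaller child 37 at index 4, swap → [19, 37, 71, 51, 92, 77, 94, 59, 87]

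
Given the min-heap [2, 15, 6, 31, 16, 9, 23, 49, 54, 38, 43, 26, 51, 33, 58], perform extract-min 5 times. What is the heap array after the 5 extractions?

extract-min #1 returns 2:
  remove root 2; move last element 58 to root → [58, 15, 6, 31, 16, 9, 23, 49, 54, 38, 43, 26, 51, 33]
  58 vs smaller child 6 at index 2, swap → [6, 15, 58, 31, 16, 9, 23, 49, 54, 38, 43, 26, 51, 33]
  58 vs smaller child 9 at index 5, swap → [6, 15, 9, 31, 16, 58, 23, 49, 54, 38, 43, 26, 51, 33]
  58 vs smaller child 26 at index 11, swap → [6, 15, 9, 31, 16, 26, 23, 49, 54, 38, 43, 58, 51, 33]
extract-min #2 returns 6:
  remove root 6; move last element 33 to root → [33, 15, 9, 31, 16, 26, 23, 49, 54, 38, 43, 58, 51]
  33 vs smaller child 9 at index 2, swap → [9, 15, 33, 31, 16, 26, 23, 49, 54, 38, 43, 58, 51]
  33 vs smaller child 23 at index 6, swap → [9, 15, 23, 31, 16, 26, 33, 49, 54, 38, 43, 58, 51]
extract-min #3 returns 9:
  remove root 9; move last element 51 to root → [51, 15, 23, 31, 16, 26, 33, 49, 54, 38, 43, 58]
  51 vs smaller child 15 at index 1, swap → [15, 51, 23, 31, 16, 26, 33, 49, 54, 38, 43, 58]
  51 vs smaller child 16 at index 4, swap → [15, 16, 23, 31, 51, 26, 33, 49, 54, 38, 43, 58]
  51 vs smaller child 38 at index 9, swap → [15, 16, 23, 31, 38, 26, 33, 49, 54, 51, 43, 58]
extract-min #4 returns 15:
  remove root 15; move last element 58 to root → [58, 16, 23, 31, 38, 26, 33, 49, 54, 51, 43]
  58 vs smaller child 16 at index 1, swap → [16, 58, 23, 31, 38, 26, 33, 49, 54, 51, 43]
  58 vs smaller child 31 at index 3, swap → [16, 31, 23, 58, 38, 26, 33, 49, 54, 51, 43]
  58 vs smaller child 49 at index 7, swap → [16, 31, 23, 49, 38, 26, 33, 58, 54, 51, 43]
extract-min #5 returns 16:
  remove root 16; move last element 43 to root → [43, 31, 23, 49, 38, 26, 33, 58, 54, 51]
  43 vs smaller child 23 at index 2, swap → [23, 31, 43, 49, 38, 26, 33, 58, 54, 51]
  43 vs smaller child 26 at index 5, swap → [23, 31, 26, 49, 38, 43, 33, 58, 54, 51]

[23, 31, 26, 49, 38, 43, 33, 58, 54, 51]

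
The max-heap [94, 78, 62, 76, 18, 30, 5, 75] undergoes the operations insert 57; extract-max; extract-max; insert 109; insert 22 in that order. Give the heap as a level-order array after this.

insert 57:
  append 57 at index 8 → [94, 78, 62, 76, 18, 30, 5, 75, 57] (no swap needed)
extract-max → returns 94:
  remove root 94; move last element 57 to root → [57, 78, 62, 76, 18, 30, 5, 75]
  57 vs larger child 78 at index 1, swap → [78, 57, 62, 76, 18, 30, 5, 75]
  57 vs larger child 76 at index 3, swap → [78, 76, 62, 57, 18, 30, 5, 75]
  57 vs only child 75 at index 7, swap → [78, 76, 62, 75, 18, 30, 5, 57]
extract-max → returns 78:
  remove root 78; move last element 57 to root → [57, 76, 62, 75, 18, 30, 5]
  57 vs larger child 76 at index 1, swap → [76, 57, 62, 75, 18, 30, 5]
  57 vs larger child 75 at index 3, swap → [76, 75, 62, 57, 18, 30, 5]
insert 109:
  append 109 at index 7 → [76, 75, 62, 57, 18, 30, 5, 109]
  109 > parent 57 at index 3, swap → [76, 75, 62, 109, 18, 30, 5, 57]
  109 > parent 75 at index 1, swap → [76, 109, 62, 75, 18, 30, 5, 57]
  109 > parent 76 at index 0, swap → [109, 76, 62, 75, 18, 30, 5, 57]
insert 22:
  append 22 at index 8 → [109, 76, 62, 75, 18, 30, 5, 57, 22] (no swap needed)

[109, 76, 62, 75, 18, 30, 5, 57, 22]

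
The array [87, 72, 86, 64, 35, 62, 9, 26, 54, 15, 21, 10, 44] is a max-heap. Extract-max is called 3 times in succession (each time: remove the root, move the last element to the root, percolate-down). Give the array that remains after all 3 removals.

[64, 54, 62, 26, 35, 44, 9, 21, 10, 15]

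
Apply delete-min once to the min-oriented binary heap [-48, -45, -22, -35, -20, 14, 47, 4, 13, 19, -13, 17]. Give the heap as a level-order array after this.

[-45, -35, -22, 4, -20, 14, 47, 17, 13, 19, -13]

remove root -48; move last element 17 to root → [17, -45, -22, -35, -20, 14, 47, 4, 13, 19, -13]
17 vs smaller child -45 at index 1, swap → [-45, 17, -22, -35, -20, 14, 47, 4, 13, 19, -13]
17 vs smaller child -35 at index 3, swap → [-45, -35, -22, 17, -20, 14, 47, 4, 13, 19, -13]
17 vs smaller child 4 at index 7, swap → [-45, -35, -22, 4, -20, 14, 47, 17, 13, 19, -13]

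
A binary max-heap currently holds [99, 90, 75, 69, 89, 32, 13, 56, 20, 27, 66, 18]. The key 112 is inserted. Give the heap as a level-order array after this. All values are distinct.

[112, 90, 99, 69, 89, 75, 13, 56, 20, 27, 66, 18, 32]

append 112 at index 12 → [99, 90, 75, 69, 89, 32, 13, 56, 20, 27, 66, 18, 112]
112 > parent 32 at index 5, swap → [99, 90, 75, 69, 89, 112, 13, 56, 20, 27, 66, 18, 32]
112 > parent 75 at index 2, swap → [99, 90, 112, 69, 89, 75, 13, 56, 20, 27, 66, 18, 32]
112 > parent 99 at index 0, swap → [112, 90, 99, 69, 89, 75, 13, 56, 20, 27, 66, 18, 32]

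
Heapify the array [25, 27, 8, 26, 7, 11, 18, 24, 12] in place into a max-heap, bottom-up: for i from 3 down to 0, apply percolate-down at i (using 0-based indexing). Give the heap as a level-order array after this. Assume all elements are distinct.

[27, 26, 18, 25, 7, 11, 8, 24, 12]

sift down from index 3: already satisfies heap property
sift down from index 2:
  8 vs larger child 18 at index 6, swap → [25, 27, 18, 26, 7, 11, 8, 24, 12]
sift down from index 1: already satisfies heap property
sift down from index 0:
  25 vs larger child 27 at index 1, swap → [27, 25, 18, 26, 7, 11, 8, 24, 12]
  25 vs larger child 26 at index 3, swap → [27, 26, 18, 25, 7, 11, 8, 24, 12]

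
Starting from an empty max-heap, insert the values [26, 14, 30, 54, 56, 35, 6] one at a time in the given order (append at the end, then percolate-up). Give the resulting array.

Insert 26:
  append 26 at index 0 → [26] (no swap needed)
Insert 14:
  append 14 at index 1 → [26, 14] (no swap needed)
Insert 30:
  append 30 at index 2 → [26, 14, 30]
  30 > parent 26 at index 0, swap → [30, 14, 26]
Insert 54:
  append 54 at index 3 → [30, 14, 26, 54]
  54 > parent 14 at index 1, swap → [30, 54, 26, 14]
  54 > parent 30 at index 0, swap → [54, 30, 26, 14]
Insert 56:
  append 56 at index 4 → [54, 30, 26, 14, 56]
  56 > parent 30 at index 1, swap → [54, 56, 26, 14, 30]
  56 > parent 54 at index 0, swap → [56, 54, 26, 14, 30]
Insert 35:
  append 35 at index 5 → [56, 54, 26, 14, 30, 35]
  35 > parent 26 at index 2, swap → [56, 54, 35, 14, 30, 26]
Insert 6:
  append 6 at index 6 → [56, 54, 35, 14, 30, 26, 6] (no swap needed)

[56, 54, 35, 14, 30, 26, 6]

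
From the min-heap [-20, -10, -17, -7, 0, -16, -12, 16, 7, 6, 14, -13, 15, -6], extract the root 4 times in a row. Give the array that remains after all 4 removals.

[-12, -10, -6, -7, 0, 14, 15, 16, 7, 6]

extract-min #1 returns -20:
  remove root -20; move last element -6 to root → [-6, -10, -17, -7, 0, -16, -12, 16, 7, 6, 14, -13, 15]
  -6 vs smaller child -17 at index 2, swap → [-17, -10, -6, -7, 0, -16, -12, 16, 7, 6, 14, -13, 15]
  -6 vs smaller child -16 at index 5, swap → [-17, -10, -16, -7, 0, -6, -12, 16, 7, 6, 14, -13, 15]
  -6 vs smaller child -13 at index 11, swap → [-17, -10, -16, -7, 0, -13, -12, 16, 7, 6, 14, -6, 15]
extract-min #2 returns -17:
  remove root -17; move last element 15 to root → [15, -10, -16, -7, 0, -13, -12, 16, 7, 6, 14, -6]
  15 vs smaller child -16 at index 2, swap → [-16, -10, 15, -7, 0, -13, -12, 16, 7, 6, 14, -6]
  15 vs smaller child -13 at index 5, swap → [-16, -10, -13, -7, 0, 15, -12, 16, 7, 6, 14, -6]
  15 vs only child -6 at index 11, swap → [-16, -10, -13, -7, 0, -6, -12, 16, 7, 6, 14, 15]
extract-min #3 returns -16:
  remove root -16; move last element 15 to root → [15, -10, -13, -7, 0, -6, -12, 16, 7, 6, 14]
  15 vs smaller child -13 at index 2, swap → [-13, -10, 15, -7, 0, -6, -12, 16, 7, 6, 14]
  15 vs smaller child -12 at index 6, swap → [-13, -10, -12, -7, 0, -6, 15, 16, 7, 6, 14]
extract-min #4 returns -13:
  remove root -13; move last element 14 to root → [14, -10, -12, -7, 0, -6, 15, 16, 7, 6]
  14 vs smaller child -12 at index 2, swap → [-12, -10, 14, -7, 0, -6, 15, 16, 7, 6]
  14 vs smaller child -6 at index 5, swap → [-12, -10, -6, -7, 0, 14, 15, 16, 7, 6]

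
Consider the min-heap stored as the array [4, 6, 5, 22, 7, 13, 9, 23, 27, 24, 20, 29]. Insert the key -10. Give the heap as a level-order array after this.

[-10, 6, 4, 22, 7, 5, 9, 23, 27, 24, 20, 29, 13]

append -10 at index 12 → [4, 6, 5, 22, 7, 13, 9, 23, 27, 24, 20, 29, -10]
-10 < parent 13 at index 5, swap → [4, 6, 5, 22, 7, -10, 9, 23, 27, 24, 20, 29, 13]
-10 < parent 5 at index 2, swap → [4, 6, -10, 22, 7, 5, 9, 23, 27, 24, 20, 29, 13]
-10 < parent 4 at index 0, swap → [-10, 6, 4, 22, 7, 5, 9, 23, 27, 24, 20, 29, 13]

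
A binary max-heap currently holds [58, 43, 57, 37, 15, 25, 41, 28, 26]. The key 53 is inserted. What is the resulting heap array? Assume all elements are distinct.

append 53 at index 9 → [58, 43, 57, 37, 15, 25, 41, 28, 26, 53]
53 > parent 15 at index 4, swap → [58, 43, 57, 37, 53, 25, 41, 28, 26, 15]
53 > parent 43 at index 1, swap → [58, 53, 57, 37, 43, 25, 41, 28, 26, 15]

[58, 53, 57, 37, 43, 25, 41, 28, 26, 15]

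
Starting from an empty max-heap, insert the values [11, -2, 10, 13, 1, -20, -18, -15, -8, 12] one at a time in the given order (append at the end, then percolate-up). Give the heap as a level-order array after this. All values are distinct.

Insert 11:
  append 11 at index 0 → [11] (no swap needed)
Insert -2:
  append -2 at index 1 → [11, -2] (no swap needed)
Insert 10:
  append 10 at index 2 → [11, -2, 10] (no swap needed)
Insert 13:
  append 13 at index 3 → [11, -2, 10, 13]
  13 > parent -2 at index 1, swap → [11, 13, 10, -2]
  13 > parent 11 at index 0, swap → [13, 11, 10, -2]
Insert 1:
  append 1 at index 4 → [13, 11, 10, -2, 1] (no swap needed)
Insert -20:
  append -20 at index 5 → [13, 11, 10, -2, 1, -20] (no swap needed)
Insert -18:
  append -18 at index 6 → [13, 11, 10, -2, 1, -20, -18] (no swap needed)
Insert -15:
  append -15 at index 7 → [13, 11, 10, -2, 1, -20, -18, -15] (no swap needed)
Insert -8:
  append -8 at index 8 → [13, 11, 10, -2, 1, -20, -18, -15, -8] (no swap needed)
Insert 12:
  append 12 at index 9 → [13, 11, 10, -2, 1, -20, -18, -15, -8, 12]
  12 > parent 1 at index 4, swap → [13, 11, 10, -2, 12, -20, -18, -15, -8, 1]
  12 > parent 11 at index 1, swap → [13, 12, 10, -2, 11, -20, -18, -15, -8, 1]

[13, 12, 10, -2, 11, -20, -18, -15, -8, 1]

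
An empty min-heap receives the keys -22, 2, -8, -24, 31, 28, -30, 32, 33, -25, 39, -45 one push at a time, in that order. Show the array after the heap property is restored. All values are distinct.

Insert -22:
  append -22 at index 0 → [-22] (no swap needed)
Insert 2:
  append 2 at index 1 → [-22, 2] (no swap needed)
Insert -8:
  append -8 at index 2 → [-22, 2, -8] (no swap needed)
Insert -24:
  append -24 at index 3 → [-22, 2, -8, -24]
  -24 < parent 2 at index 1, swap → [-22, -24, -8, 2]
  -24 < parent -22 at index 0, swap → [-24, -22, -8, 2]
Insert 31:
  append 31 at index 4 → [-24, -22, -8, 2, 31] (no swap needed)
Insert 28:
  append 28 at index 5 → [-24, -22, -8, 2, 31, 28] (no swap needed)
Insert -30:
  append -30 at index 6 → [-24, -22, -8, 2, 31, 28, -30]
  -30 < parent -8 at index 2, swap → [-24, -22, -30, 2, 31, 28, -8]
  -30 < parent -24 at index 0, swap → [-30, -22, -24, 2, 31, 28, -8]
Insert 32:
  append 32 at index 7 → [-30, -22, -24, 2, 31, 28, -8, 32] (no swap needed)
Insert 33:
  append 33 at index 8 → [-30, -22, -24, 2, 31, 28, -8, 32, 33] (no swap needed)
Insert -25:
  append -25 at index 9 → [-30, -22, -24, 2, 31, 28, -8, 32, 33, -25]
  -25 < parent 31 at index 4, swap → [-30, -22, -24, 2, -25, 28, -8, 32, 33, 31]
  -25 < parent -22 at index 1, swap → [-30, -25, -24, 2, -22, 28, -8, 32, 33, 31]
Insert 39:
  append 39 at index 10 → [-30, -25, -24, 2, -22, 28, -8, 32, 33, 31, 39] (no swap needed)
Insert -45:
  append -45 at index 11 → [-30, -25, -24, 2, -22, 28, -8, 32, 33, 31, 39, -45]
  -45 < parent 28 at index 5, swap → [-30, -25, -24, 2, -22, -45, -8, 32, 33, 31, 39, 28]
  -45 < parent -24 at index 2, swap → [-30, -25, -45, 2, -22, -24, -8, 32, 33, 31, 39, 28]
  -45 < parent -30 at index 0, swap → [-45, -25, -30, 2, -22, -24, -8, 32, 33, 31, 39, 28]

[-45, -25, -30, 2, -22, -24, -8, 32, 33, 31, 39, 28]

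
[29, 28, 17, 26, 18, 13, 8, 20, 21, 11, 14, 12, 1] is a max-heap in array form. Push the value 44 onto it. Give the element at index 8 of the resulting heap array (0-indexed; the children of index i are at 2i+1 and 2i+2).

21

append 44 at index 13 → [29, 28, 17, 26, 18, 13, 8, 20, 21, 11, 14, 12, 1, 44]
44 > parent 8 at index 6, swap → [29, 28, 17, 26, 18, 13, 44, 20, 21, 11, 14, 12, 1, 8]
44 > parent 17 at index 2, swap → [29, 28, 44, 26, 18, 13, 17, 20, 21, 11, 14, 12, 1, 8]
44 > parent 29 at index 0, swap → [44, 28, 29, 26, 18, 13, 17, 20, 21, 11, 14, 12, 1, 8]
resulting array: [44, 28, 29, 26, 18, 13, 17, 20, 21, 11, 14, 12, 1, 8]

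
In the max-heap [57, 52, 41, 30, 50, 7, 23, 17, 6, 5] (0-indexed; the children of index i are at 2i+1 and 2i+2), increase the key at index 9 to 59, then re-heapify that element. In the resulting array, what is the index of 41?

set index 9 from 5 to 59 → [57, 52, 41, 30, 50, 7, 23, 17, 6, 59]
59 > parent 50 at index 4, swap → [57, 52, 41, 30, 59, 7, 23, 17, 6, 50]
59 > parent 52 at index 1, swap → [57, 59, 41, 30, 52, 7, 23, 17, 6, 50]
59 > parent 57 at index 0, swap → [59, 57, 41, 30, 52, 7, 23, 17, 6, 50]
resulting array: [59, 57, 41, 30, 52, 7, 23, 17, 6, 50]

2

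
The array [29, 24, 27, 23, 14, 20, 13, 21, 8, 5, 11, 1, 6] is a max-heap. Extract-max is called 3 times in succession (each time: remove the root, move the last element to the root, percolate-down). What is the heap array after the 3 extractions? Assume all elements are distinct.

extract-max #1 returns 29:
  remove root 29; move last element 6 to root → [6, 24, 27, 23, 14, 20, 13, 21, 8, 5, 11, 1]
  6 vs larger child 27 at index 2, swap → [27, 24, 6, 23, 14, 20, 13, 21, 8, 5, 11, 1]
  6 vs larger child 20 at index 5, swap → [27, 24, 20, 23, 14, 6, 13, 21, 8, 5, 11, 1]
extract-max #2 returns 27:
  remove root 27; move last element 1 to root → [1, 24, 20, 23, 14, 6, 13, 21, 8, 5, 11]
  1 vs larger child 24 at index 1, swap → [24, 1, 20, 23, 14, 6, 13, 21, 8, 5, 11]
  1 vs larger child 23 at index 3, swap → [24, 23, 20, 1, 14, 6, 13, 21, 8, 5, 11]
  1 vs larger child 21 at index 7, swap → [24, 23, 20, 21, 14, 6, 13, 1, 8, 5, 11]
extract-max #3 returns 24:
  remove root 24; move last element 11 to root → [11, 23, 20, 21, 14, 6, 13, 1, 8, 5]
  11 vs larger child 23 at index 1, swap → [23, 11, 20, 21, 14, 6, 13, 1, 8, 5]
  11 vs larger child 21 at index 3, swap → [23, 21, 20, 11, 14, 6, 13, 1, 8, 5]

[23, 21, 20, 11, 14, 6, 13, 1, 8, 5]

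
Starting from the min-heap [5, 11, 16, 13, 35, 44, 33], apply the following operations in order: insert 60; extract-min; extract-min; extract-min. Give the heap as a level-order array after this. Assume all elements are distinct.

[16, 33, 44, 60, 35]

insert 60:
  append 60 at index 7 → [5, 11, 16, 13, 35, 44, 33, 60] (no swap needed)
extract-min → returns 5:
  remove root 5; move last element 60 to root → [60, 11, 16, 13, 35, 44, 33]
  60 vs smaller child 11 at index 1, swap → [11, 60, 16, 13, 35, 44, 33]
  60 vs smaller child 13 at index 3, swap → [11, 13, 16, 60, 35, 44, 33]
extract-min → returns 11:
  remove root 11; move last element 33 to root → [33, 13, 16, 60, 35, 44]
  33 vs smaller child 13 at index 1, swap → [13, 33, 16, 60, 35, 44]
extract-min → returns 13:
  remove root 13; move last element 44 to root → [44, 33, 16, 60, 35]
  44 vs smaller child 16 at index 2, swap → [16, 33, 44, 60, 35]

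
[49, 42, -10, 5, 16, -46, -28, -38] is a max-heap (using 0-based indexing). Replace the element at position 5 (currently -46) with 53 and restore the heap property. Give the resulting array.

[53, 42, 49, 5, 16, -10, -28, -38]

set index 5 from -46 to 53 → [49, 42, -10, 5, 16, 53, -28, -38]
53 > parent -10 at index 2, swap → [49, 42, 53, 5, 16, -10, -28, -38]
53 > parent 49 at index 0, swap → [53, 42, 49, 5, 16, -10, -28, -38]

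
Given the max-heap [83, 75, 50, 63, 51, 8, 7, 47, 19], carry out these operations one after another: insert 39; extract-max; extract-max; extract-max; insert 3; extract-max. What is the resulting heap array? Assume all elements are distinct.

[50, 47, 8, 39, 19, 3, 7]

insert 39:
  append 39 at index 9 → [83, 75, 50, 63, 51, 8, 7, 47, 19, 39] (no swap needed)
extract-max → returns 83:
  remove root 83; move last element 39 to root → [39, 75, 50, 63, 51, 8, 7, 47, 19]
  39 vs larger child 75 at index 1, swap → [75, 39, 50, 63, 51, 8, 7, 47, 19]
  39 vs larger child 63 at index 3, swap → [75, 63, 50, 39, 51, 8, 7, 47, 19]
  39 vs larger child 47 at index 7, swap → [75, 63, 50, 47, 51, 8, 7, 39, 19]
extract-max → returns 75:
  remove root 75; move last element 19 to root → [19, 63, 50, 47, 51, 8, 7, 39]
  19 vs larger child 63 at index 1, swap → [63, 19, 50, 47, 51, 8, 7, 39]
  19 vs larger child 51 at index 4, swap → [63, 51, 50, 47, 19, 8, 7, 39]
extract-max → returns 63:
  remove root 63; move last element 39 to root → [39, 51, 50, 47, 19, 8, 7]
  39 vs larger child 51 at index 1, swap → [51, 39, 50, 47, 19, 8, 7]
  39 vs larger child 47 at index 3, swap → [51, 47, 50, 39, 19, 8, 7]
insert 3:
  append 3 at index 7 → [51, 47, 50, 39, 19, 8, 7, 3] (no swap needed)
extract-max → returns 51:
  remove root 51; move last element 3 to root → [3, 47, 50, 39, 19, 8, 7]
  3 vs larger child 50 at index 2, swap → [50, 47, 3, 39, 19, 8, 7]
  3 vs larger child 8 at index 5, swap → [50, 47, 8, 39, 19, 3, 7]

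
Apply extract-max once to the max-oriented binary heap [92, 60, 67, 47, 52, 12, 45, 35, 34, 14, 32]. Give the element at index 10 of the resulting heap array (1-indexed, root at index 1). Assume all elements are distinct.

14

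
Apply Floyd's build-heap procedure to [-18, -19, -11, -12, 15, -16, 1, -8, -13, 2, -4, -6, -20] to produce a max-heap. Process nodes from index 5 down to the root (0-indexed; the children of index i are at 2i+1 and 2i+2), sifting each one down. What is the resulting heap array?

[15, 2, 1, -8, -4, -6, -11, -12, -13, -19, -18, -16, -20]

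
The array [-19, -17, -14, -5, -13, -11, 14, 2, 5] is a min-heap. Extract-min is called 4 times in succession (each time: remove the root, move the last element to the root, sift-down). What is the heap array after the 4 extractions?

[-11, -5, 2, 14, 5]

extract-min #1 returns -19:
  remove root -19; move last element 5 to root → [5, -17, -14, -5, -13, -11, 14, 2]
  5 vs smaller child -17 at index 1, swap → [-17, 5, -14, -5, -13, -11, 14, 2]
  5 vs smaller child -13 at index 4, swap → [-17, -13, -14, -5, 5, -11, 14, 2]
extract-min #2 returns -17:
  remove root -17; move last element 2 to root → [2, -13, -14, -5, 5, -11, 14]
  2 vs smaller child -14 at index 2, swap → [-14, -13, 2, -5, 5, -11, 14]
  2 vs smaller child -11 at index 5, swap → [-14, -13, -11, -5, 5, 2, 14]
extract-min #3 returns -14:
  remove root -14; move last element 14 to root → [14, -13, -11, -5, 5, 2]
  14 vs smaller child -13 at index 1, swap → [-13, 14, -11, -5, 5, 2]
  14 vs smaller child -5 at index 3, swap → [-13, -5, -11, 14, 5, 2]
extract-min #4 returns -13:
  remove root -13; move last element 2 to root → [2, -5, -11, 14, 5]
  2 vs smaller child -11 at index 2, swap → [-11, -5, 2, 14, 5]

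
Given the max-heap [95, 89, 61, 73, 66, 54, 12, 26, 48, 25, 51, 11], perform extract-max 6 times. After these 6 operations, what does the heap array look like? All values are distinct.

extract-max #1 returns 95:
  remove root 95; move last element 11 to root → [11, 89, 61, 73, 66, 54, 12, 26, 48, 25, 51]
  11 vs larger child 89 at index 1, swap → [89, 11, 61, 73, 66, 54, 12, 26, 48, 25, 51]
  11 vs larger child 73 at index 3, swap → [89, 73, 61, 11, 66, 54, 12, 26, 48, 25, 51]
  11 vs larger child 48 at index 8, swap → [89, 73, 61, 48, 66, 54, 12, 26, 11, 25, 51]
extract-max #2 returns 89:
  remove root 89; move last element 51 to root → [51, 73, 61, 48, 66, 54, 12, 26, 11, 25]
  51 vs larger child 73 at index 1, swap → [73, 51, 61, 48, 66, 54, 12, 26, 11, 25]
  51 vs larger child 66 at index 4, swap → [73, 66, 61, 48, 51, 54, 12, 26, 11, 25]
extract-max #3 returns 73:
  remove root 73; move last element 25 to root → [25, 66, 61, 48, 51, 54, 12, 26, 11]
  25 vs larger child 66 at index 1, swap → [66, 25, 61, 48, 51, 54, 12, 26, 11]
  25 vs larger child 51 at index 4, swap → [66, 51, 61, 48, 25, 54, 12, 26, 11]
extract-max #4 returns 66:
  remove root 66; move last element 11 to root → [11, 51, 61, 48, 25, 54, 12, 26]
  11 vs larger child 61 at index 2, swap → [61, 51, 11, 48, 25, 54, 12, 26]
  11 vs larger child 54 at index 5, swap → [61, 51, 54, 48, 25, 11, 12, 26]
extract-max #5 returns 61:
  remove root 61; move last element 26 to root → [26, 51, 54, 48, 25, 11, 12]
  26 vs larger child 54 at index 2, swap → [54, 51, 26, 48, 25, 11, 12]
extract-max #6 returns 54:
  remove root 54; move last element 12 to root → [12, 51, 26, 48, 25, 11]
  12 vs larger child 51 at index 1, swap → [51, 12, 26, 48, 25, 11]
  12 vs larger child 48 at index 3, swap → [51, 48, 26, 12, 25, 11]

[51, 48, 26, 12, 25, 11]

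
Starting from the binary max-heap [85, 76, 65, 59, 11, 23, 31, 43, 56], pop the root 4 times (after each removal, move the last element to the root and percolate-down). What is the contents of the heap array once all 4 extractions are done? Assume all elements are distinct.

[56, 31, 43, 23, 11]

extract-max #1 returns 85:
  remove root 85; move last element 56 to root → [56, 76, 65, 59, 11, 23, 31, 43]
  56 vs larger child 76 at index 1, swap → [76, 56, 65, 59, 11, 23, 31, 43]
  56 vs larger child 59 at index 3, swap → [76, 59, 65, 56, 11, 23, 31, 43]
extract-max #2 returns 76:
  remove root 76; move last element 43 to root → [43, 59, 65, 56, 11, 23, 31]
  43 vs larger child 65 at index 2, swap → [65, 59, 43, 56, 11, 23, 31]
extract-max #3 returns 65:
  remove root 65; move last element 31 to root → [31, 59, 43, 56, 11, 23]
  31 vs larger child 59 at index 1, swap → [59, 31, 43, 56, 11, 23]
  31 vs larger child 56 at index 3, swap → [59, 56, 43, 31, 11, 23]
extract-max #4 returns 59:
  remove root 59; move last element 23 to root → [23, 56, 43, 31, 11]
  23 vs larger child 56 at index 1, swap → [56, 23, 43, 31, 11]
  23 vs larger child 31 at index 3, swap → [56, 31, 43, 23, 11]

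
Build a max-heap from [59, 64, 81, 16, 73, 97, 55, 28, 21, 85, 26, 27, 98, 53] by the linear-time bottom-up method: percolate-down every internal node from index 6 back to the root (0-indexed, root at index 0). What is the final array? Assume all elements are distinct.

[98, 85, 97, 28, 73, 81, 55, 16, 21, 64, 26, 27, 59, 53]

sift down from index 6: already satisfies heap property
sift down from index 5:
  97 vs larger child 98 at index 12, swap → [59, 64, 81, 16, 73, 98, 55, 28, 21, 85, 26, 27, 97, 53]
sift down from index 4:
  73 vs larger child 85 at index 9, swap → [59, 64, 81, 16, 85, 98, 55, 28, 21, 73, 26, 27, 97, 53]
sift down from index 3:
  16 vs larger child 28 at index 7, swap → [59, 64, 81, 28, 85, 98, 55, 16, 21, 73, 26, 27, 97, 53]
sift down from index 2:
  81 vs larger child 98 at index 5, swap → [59, 64, 98, 28, 85, 81, 55, 16, 21, 73, 26, 27, 97, 53]
  81 vs larger child 97 at index 12, swap → [59, 64, 98, 28, 85, 97, 55, 16, 21, 73, 26, 27, 81, 53]
sift down from index 1:
  64 vs larger child 85 at index 4, swap → [59, 85, 98, 28, 64, 97, 55, 16, 21, 73, 26, 27, 81, 53]
  64 vs larger child 73 at index 9, swap → [59, 85, 98, 28, 73, 97, 55, 16, 21, 64, 26, 27, 81, 53]
sift down from index 0:
  59 vs larger child 98 at index 2, swap → [98, 85, 59, 28, 73, 97, 55, 16, 21, 64, 26, 27, 81, 53]
  59 vs larger child 97 at index 5, swap → [98, 85, 97, 28, 73, 59, 55, 16, 21, 64, 26, 27, 81, 53]
  59 vs larger child 81 at index 12, swap → [98, 85, 97, 28, 73, 81, 55, 16, 21, 64, 26, 27, 59, 53]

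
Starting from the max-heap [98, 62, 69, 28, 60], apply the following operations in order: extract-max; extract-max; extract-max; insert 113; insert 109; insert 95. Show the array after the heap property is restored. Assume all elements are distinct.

[113, 109, 60, 28, 95]

extract-max → returns 98:
  remove root 98; move last element 60 to root → [60, 62, 69, 28]
  60 vs larger child 69 at index 2, swap → [69, 62, 60, 28]
extract-max → returns 69:
  remove root 69; move last element 28 to root → [28, 62, 60]
  28 vs larger child 62 at index 1, swap → [62, 28, 60]
extract-max → returns 62:
  remove root 62; move last element 60 to root → [60, 28] (no swap needed)
insert 113:
  append 113 at index 2 → [60, 28, 113]
  113 > parent 60 at index 0, swap → [113, 28, 60]
insert 109:
  append 109 at index 3 → [113, 28, 60, 109]
  109 > parent 28 at index 1, swap → [113, 109, 60, 28]
insert 95:
  append 95 at index 4 → [113, 109, 60, 28, 95] (no swap needed)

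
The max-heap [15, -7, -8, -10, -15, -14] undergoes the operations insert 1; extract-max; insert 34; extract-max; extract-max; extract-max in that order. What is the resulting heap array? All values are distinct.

[-8, -10, -15, -14]

insert 1:
  append 1 at index 6 → [15, -7, -8, -10, -15, -14, 1]
  1 > parent -8 at index 2, swap → [15, -7, 1, -10, -15, -14, -8]
extract-max → returns 15:
  remove root 15; move last element -8 to root → [-8, -7, 1, -10, -15, -14]
  -8 vs larger child 1 at index 2, swap → [1, -7, -8, -10, -15, -14]
insert 34:
  append 34 at index 6 → [1, -7, -8, -10, -15, -14, 34]
  34 > parent -8 at index 2, swap → [1, -7, 34, -10, -15, -14, -8]
  34 > parent 1 at index 0, swap → [34, -7, 1, -10, -15, -14, -8]
extract-max → returns 34:
  remove root 34; move last element -8 to root → [-8, -7, 1, -10, -15, -14]
  -8 vs larger child 1 at index 2, swap → [1, -7, -8, -10, -15, -14]
extract-max → returns 1:
  remove root 1; move last element -14 to root → [-14, -7, -8, -10, -15]
  -14 vs larger child -7 at index 1, swap → [-7, -14, -8, -10, -15]
  -14 vs larger child -10 at index 3, swap → [-7, -10, -8, -14, -15]
extract-max → returns -7:
  remove root -7; move last element -15 to root → [-15, -10, -8, -14]
  -15 vs larger child -8 at index 2, swap → [-8, -10, -15, -14]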